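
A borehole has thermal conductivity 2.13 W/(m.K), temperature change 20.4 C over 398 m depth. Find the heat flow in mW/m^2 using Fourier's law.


q = k * dT / dz * 1000
= 2.13 * 20.4 / 398 * 1000
= 0.109176 * 1000
= 109.1759 mW/m^2

109.1759


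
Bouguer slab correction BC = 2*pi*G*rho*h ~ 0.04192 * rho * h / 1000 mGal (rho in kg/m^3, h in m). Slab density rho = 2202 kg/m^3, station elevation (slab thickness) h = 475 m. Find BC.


BC = 0.04192 * rho * h / 1000
= 0.04192 * 2202 * 475 / 1000
= 43.8462 mGal

43.8462


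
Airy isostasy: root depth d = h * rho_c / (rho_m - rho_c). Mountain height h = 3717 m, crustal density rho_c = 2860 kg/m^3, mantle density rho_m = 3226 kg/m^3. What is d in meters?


rho_m - rho_c = 3226 - 2860 = 366
d = 3717 * 2860 / 366
= 10630620 / 366
= 29045.41 m

29045.41


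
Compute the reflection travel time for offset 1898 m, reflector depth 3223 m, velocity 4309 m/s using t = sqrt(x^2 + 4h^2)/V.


x^2 + 4h^2 = 1898^2 + 4*3223^2 = 3602404 + 41550916 = 45153320
sqrt(45153320) = 6719.622
t = 6719.622 / 4309 = 1.5594 s

1.5594


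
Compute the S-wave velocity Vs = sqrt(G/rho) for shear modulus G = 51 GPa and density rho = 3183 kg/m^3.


Convert G to Pa: G = 51e9 Pa
Compute G/rho = 51e9 / 3183 = 16022620.1697
Vs = sqrt(16022620.1697) = 4002.83 m/s

4002.83


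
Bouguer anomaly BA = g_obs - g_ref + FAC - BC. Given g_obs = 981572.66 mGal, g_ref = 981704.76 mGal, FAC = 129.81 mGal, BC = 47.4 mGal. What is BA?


BA = g_obs - g_ref + FAC - BC
= 981572.66 - 981704.76 + 129.81 - 47.4
= -49.69 mGal

-49.69


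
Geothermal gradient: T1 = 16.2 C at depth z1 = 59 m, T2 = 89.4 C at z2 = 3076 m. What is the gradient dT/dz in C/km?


dT = 89.4 - 16.2 = 73.2 C
dz = 3076 - 59 = 3017 m
gradient = dT/dz * 1000 = 73.2/3017 * 1000 = 24.2625 C/km

24.2625


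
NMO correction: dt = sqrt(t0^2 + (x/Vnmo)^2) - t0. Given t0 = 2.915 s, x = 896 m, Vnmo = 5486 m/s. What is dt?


x/Vnmo = 896/5486 = 0.163325
(x/Vnmo)^2 = 0.026675
t0^2 = 8.497225
sqrt(8.497225 + 0.026675) = 2.919572
dt = 2.919572 - 2.915 = 0.004572

0.004572


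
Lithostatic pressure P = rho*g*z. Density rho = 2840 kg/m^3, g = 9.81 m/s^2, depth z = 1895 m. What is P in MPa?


P = rho * g * z / 1e6
= 2840 * 9.81 * 1895 / 1e6
= 52795458.0 / 1e6
= 52.7955 MPa

52.7955


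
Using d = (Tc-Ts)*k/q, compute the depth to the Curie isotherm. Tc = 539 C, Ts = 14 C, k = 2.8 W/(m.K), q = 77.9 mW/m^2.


T_Curie - T_surf = 539 - 14 = 525 C
Convert q to W/m^2: 77.9 mW/m^2 = 0.0779 W/m^2
d = 525 * 2.8 / 0.0779 = 18870.35 m

18870.35


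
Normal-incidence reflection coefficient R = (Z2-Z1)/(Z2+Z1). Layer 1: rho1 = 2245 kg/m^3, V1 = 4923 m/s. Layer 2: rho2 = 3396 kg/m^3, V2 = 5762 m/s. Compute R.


Z1 = 2245 * 4923 = 11052135
Z2 = 3396 * 5762 = 19567752
R = (19567752 - 11052135) / (19567752 + 11052135) = 8515617 / 30619887 = 0.2781

0.2781


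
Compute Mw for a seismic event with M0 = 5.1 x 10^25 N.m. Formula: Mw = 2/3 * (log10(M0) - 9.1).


log10(M0) = log10(5.1 x 10^25) = 25.7076
Mw = 2/3 * (25.7076 - 9.1)
= 2/3 * 16.6076
= 11.07

11.07


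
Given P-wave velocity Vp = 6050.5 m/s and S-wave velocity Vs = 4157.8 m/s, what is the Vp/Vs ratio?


Vp/Vs = 6050.5 / 4157.8
= 1.4552

1.4552


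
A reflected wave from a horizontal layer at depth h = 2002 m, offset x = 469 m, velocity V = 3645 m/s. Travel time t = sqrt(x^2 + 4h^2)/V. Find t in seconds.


x^2 + 4h^2 = 469^2 + 4*2002^2 = 219961 + 16032016 = 16251977
sqrt(16251977) = 4031.3741
t = 4031.3741 / 3645 = 1.106 s

1.106


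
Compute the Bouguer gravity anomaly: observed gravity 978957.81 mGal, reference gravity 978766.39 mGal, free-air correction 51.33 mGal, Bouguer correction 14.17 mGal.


BA = g_obs - g_ref + FAC - BC
= 978957.81 - 978766.39 + 51.33 - 14.17
= 228.58 mGal

228.58


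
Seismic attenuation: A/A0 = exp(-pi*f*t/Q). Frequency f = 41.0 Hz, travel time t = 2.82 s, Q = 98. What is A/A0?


pi*f*t/Q = pi*41.0*2.82/98 = 3.706438
A/A0 = exp(-3.706438) = 0.024565

0.024565


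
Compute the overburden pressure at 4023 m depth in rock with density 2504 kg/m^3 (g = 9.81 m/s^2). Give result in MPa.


P = rho * g * z / 1e6
= 2504 * 9.81 * 4023 / 1e6
= 98821937.52 / 1e6
= 98.8219 MPa

98.8219


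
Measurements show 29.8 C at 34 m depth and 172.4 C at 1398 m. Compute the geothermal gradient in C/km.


dT = 172.4 - 29.8 = 142.6 C
dz = 1398 - 34 = 1364 m
gradient = dT/dz * 1000 = 142.6/1364 * 1000 = 104.5455 C/km

104.5455


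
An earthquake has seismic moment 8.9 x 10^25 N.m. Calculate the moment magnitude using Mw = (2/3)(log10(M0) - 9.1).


log10(M0) = log10(8.9 x 10^25) = 25.9494
Mw = 2/3 * (25.9494 - 9.1)
= 2/3 * 16.8494
= 11.23

11.23


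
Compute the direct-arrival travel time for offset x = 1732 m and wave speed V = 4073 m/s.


t = x / V
= 1732 / 4073
= 0.4252 s

0.4252


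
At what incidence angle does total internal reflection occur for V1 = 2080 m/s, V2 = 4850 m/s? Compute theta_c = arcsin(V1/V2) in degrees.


V1/V2 = 2080/4850 = 0.428866
theta_c = arcsin(0.428866) = 25.3956 degrees

25.3956


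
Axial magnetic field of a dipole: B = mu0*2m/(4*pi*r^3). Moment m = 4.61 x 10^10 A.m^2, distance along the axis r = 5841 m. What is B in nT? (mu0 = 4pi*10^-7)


m = 4.61 x 10^10 = 46100000000 A.m^2
2m = 92200000000 A.m^2
r^3 = 5841^3 = 199279038321
B = (4pi*10^-7) * 92200000000 / (4*pi * 199279038321) * 1e9
= 115861.937064 / 2504214251214.77 * 1e9
= 46.2668 nT

46.2668


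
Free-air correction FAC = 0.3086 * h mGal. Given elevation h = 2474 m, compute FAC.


FAC = 0.3086 * h
= 0.3086 * 2474
= 763.4764 mGal

763.4764


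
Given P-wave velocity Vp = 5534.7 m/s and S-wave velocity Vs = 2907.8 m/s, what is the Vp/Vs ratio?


Vp/Vs = 5534.7 / 2907.8
= 1.9034

1.9034


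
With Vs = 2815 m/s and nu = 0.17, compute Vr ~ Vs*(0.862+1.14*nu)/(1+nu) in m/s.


Numerator factor = 0.862 + 1.14*0.17 = 1.0558
Denominator = 1 + 0.17 = 1.17
Vr = 2815 * 1.0558 / 1.17 = 2540.24 m/s

2540.24


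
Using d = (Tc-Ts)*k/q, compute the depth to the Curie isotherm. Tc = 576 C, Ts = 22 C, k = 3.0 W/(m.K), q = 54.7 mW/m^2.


T_Curie - T_surf = 576 - 22 = 554 C
Convert q to W/m^2: 54.7 mW/m^2 = 0.0547 W/m^2
d = 554 * 3.0 / 0.0547 = 30383.91 m

30383.91


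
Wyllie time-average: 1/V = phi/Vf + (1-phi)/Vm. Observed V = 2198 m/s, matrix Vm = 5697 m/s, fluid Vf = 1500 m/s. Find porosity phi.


1/V - 1/Vm = 1/2198 - 1/5697 = 0.00027943
1/Vf - 1/Vm = 1/1500 - 1/5697 = 0.00049114
phi = 0.00027943 / 0.00049114 = 0.5689

0.5689


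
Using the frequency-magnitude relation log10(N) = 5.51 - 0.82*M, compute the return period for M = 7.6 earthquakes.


log10(N) = 5.51 - 0.82*7.6 = -0.722
N = 10^-0.722 = 0.189671
T = 1/N = 1/0.189671 = 5.2723 years

5.2723


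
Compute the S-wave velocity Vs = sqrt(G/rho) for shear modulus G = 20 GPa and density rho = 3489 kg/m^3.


Convert G to Pa: G = 20e9 Pa
Compute G/rho = 20e9 / 3489 = 5732301.5191
Vs = sqrt(5732301.5191) = 2394.22 m/s

2394.22


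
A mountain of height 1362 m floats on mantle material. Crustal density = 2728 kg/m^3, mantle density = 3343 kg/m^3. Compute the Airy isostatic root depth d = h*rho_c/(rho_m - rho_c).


rho_m - rho_c = 3343 - 2728 = 615
d = 1362 * 2728 / 615
= 3715536 / 615
= 6041.52 m

6041.52


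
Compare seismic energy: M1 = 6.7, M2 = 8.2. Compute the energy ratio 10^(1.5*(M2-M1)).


M2 - M1 = 8.2 - 6.7 = 1.5
1.5 * 1.5 = 2.25
ratio = 10^2.25 = 177.83

177.83


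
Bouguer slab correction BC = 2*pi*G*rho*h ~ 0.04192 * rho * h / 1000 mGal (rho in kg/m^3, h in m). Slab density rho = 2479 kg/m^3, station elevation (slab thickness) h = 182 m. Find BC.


BC = 0.04192 * rho * h / 1000
= 0.04192 * 2479 * 182 / 1000
= 18.9134 mGal

18.9134


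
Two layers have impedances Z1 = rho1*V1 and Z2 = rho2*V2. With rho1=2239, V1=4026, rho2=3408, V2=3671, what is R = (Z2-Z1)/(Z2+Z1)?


Z1 = 2239 * 4026 = 9014214
Z2 = 3408 * 3671 = 12510768
R = (12510768 - 9014214) / (12510768 + 9014214) = 3496554 / 21524982 = 0.1624

0.1624


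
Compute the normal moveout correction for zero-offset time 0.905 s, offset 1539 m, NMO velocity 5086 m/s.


x/Vnmo = 1539/5086 = 0.302595
(x/Vnmo)^2 = 0.091564
t0^2 = 0.819025
sqrt(0.819025 + 0.091564) = 0.954248
dt = 0.954248 - 0.905 = 0.049248

0.049248


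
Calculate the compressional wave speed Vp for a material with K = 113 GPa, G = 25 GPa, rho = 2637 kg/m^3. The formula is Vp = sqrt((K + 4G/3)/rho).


First compute the effective modulus:
K + 4G/3 = 113e9 + 4*25e9/3 = 146333333333.33 Pa
Then divide by density:
146333333333.33 / 2637 = 55492352.4207 Pa/(kg/m^3)
Take the square root:
Vp = sqrt(55492352.4207) = 7449.32 m/s

7449.32


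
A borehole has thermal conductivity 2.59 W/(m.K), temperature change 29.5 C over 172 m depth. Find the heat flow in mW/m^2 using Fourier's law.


q = k * dT / dz * 1000
= 2.59 * 29.5 / 172 * 1000
= 0.444215 * 1000
= 444.2151 mW/m^2

444.2151


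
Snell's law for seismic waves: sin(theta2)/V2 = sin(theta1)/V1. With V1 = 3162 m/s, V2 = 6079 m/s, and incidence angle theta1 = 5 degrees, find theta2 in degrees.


sin(theta1) = sin(5 deg) = 0.087156
sin(theta2) = V2/V1 * sin(theta1) = 6079/3162 * 0.087156 = 0.167558
theta2 = arcsin(0.167558) = 9.6459 degrees

9.6459


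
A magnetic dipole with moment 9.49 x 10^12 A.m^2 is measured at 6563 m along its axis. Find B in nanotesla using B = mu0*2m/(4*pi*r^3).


m = 9.49 x 10^12 = 9490000000000 A.m^2
2m = 18980000000000 A.m^2
r^3 = 6563^3 = 282687895547
B = (4pi*10^-7) * 18980000000000 / (4*pi * 282687895547) * 1e9
= 23850971.426054 / 3552360863636.86 * 1e9
= 6714.1184 nT

6714.1184


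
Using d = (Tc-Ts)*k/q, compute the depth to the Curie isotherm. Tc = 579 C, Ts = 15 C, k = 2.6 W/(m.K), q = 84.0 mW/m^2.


T_Curie - T_surf = 579 - 15 = 564 C
Convert q to W/m^2: 84.0 mW/m^2 = 0.084 W/m^2
d = 564 * 2.6 / 0.084 = 17457.14 m

17457.14


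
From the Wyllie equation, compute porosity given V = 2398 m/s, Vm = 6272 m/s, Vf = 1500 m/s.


1/V - 1/Vm = 1/2398 - 1/6272 = 0.00025758
1/Vf - 1/Vm = 1/1500 - 1/6272 = 0.00050723
phi = 0.00025758 / 0.00050723 = 0.5078

0.5078


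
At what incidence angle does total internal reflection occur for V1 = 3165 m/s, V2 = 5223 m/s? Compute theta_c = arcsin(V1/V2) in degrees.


V1/V2 = 3165/5223 = 0.605974
theta_c = arcsin(0.605974) = 37.2989 degrees

37.2989


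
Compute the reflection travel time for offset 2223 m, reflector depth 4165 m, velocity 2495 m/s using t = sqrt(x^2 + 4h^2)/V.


x^2 + 4h^2 = 2223^2 + 4*4165^2 = 4941729 + 69388900 = 74330629
sqrt(74330629) = 8621.5213
t = 8621.5213 / 2495 = 3.4555 s

3.4555


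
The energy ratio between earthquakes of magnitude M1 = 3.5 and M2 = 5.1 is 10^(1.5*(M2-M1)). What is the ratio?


M2 - M1 = 5.1 - 3.5 = 1.6
1.5 * 1.6 = 2.4
ratio = 10^2.4 = 251.19

251.19


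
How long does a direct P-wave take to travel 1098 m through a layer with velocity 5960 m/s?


t = x / V
= 1098 / 5960
= 0.1842 s

0.1842


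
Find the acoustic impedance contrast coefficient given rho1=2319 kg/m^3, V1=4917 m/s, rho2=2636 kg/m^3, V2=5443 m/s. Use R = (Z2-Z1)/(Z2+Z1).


Z1 = 2319 * 4917 = 11402523
Z2 = 2636 * 5443 = 14347748
R = (14347748 - 11402523) / (14347748 + 11402523) = 2945225 / 25750271 = 0.1144

0.1144


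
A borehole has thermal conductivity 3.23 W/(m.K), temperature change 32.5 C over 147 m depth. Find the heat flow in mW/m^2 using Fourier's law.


q = k * dT / dz * 1000
= 3.23 * 32.5 / 147 * 1000
= 0.714116 * 1000
= 714.1156 mW/m^2

714.1156


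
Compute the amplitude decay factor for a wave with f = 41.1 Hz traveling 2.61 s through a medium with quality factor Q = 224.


pi*f*t/Q = pi*41.1*2.61/224 = 1.504472
A/A0 = exp(-1.504472) = 0.222134

0.222134


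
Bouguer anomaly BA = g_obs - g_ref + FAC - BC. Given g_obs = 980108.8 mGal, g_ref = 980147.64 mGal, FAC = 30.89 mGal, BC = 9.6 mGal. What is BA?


BA = g_obs - g_ref + FAC - BC
= 980108.8 - 980147.64 + 30.89 - 9.6
= -17.55 mGal

-17.55


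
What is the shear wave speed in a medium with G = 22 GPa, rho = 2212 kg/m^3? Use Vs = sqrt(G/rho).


Convert G to Pa: G = 22e9 Pa
Compute G/rho = 22e9 / 2212 = 9945750.4521
Vs = sqrt(9945750.4521) = 3153.69 m/s

3153.69


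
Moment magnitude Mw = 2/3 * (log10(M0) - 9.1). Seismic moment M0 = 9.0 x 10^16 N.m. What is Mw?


log10(M0) = log10(9.0 x 10^16) = 16.9542
Mw = 2/3 * (16.9542 - 9.1)
= 2/3 * 7.8542
= 5.24

5.24


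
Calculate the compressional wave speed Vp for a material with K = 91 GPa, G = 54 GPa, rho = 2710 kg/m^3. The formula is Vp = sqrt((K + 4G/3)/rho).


First compute the effective modulus:
K + 4G/3 = 91e9 + 4*54e9/3 = 163000000000.0 Pa
Then divide by density:
163000000000.0 / 2710 = 60147601.476 Pa/(kg/m^3)
Take the square root:
Vp = sqrt(60147601.476) = 7755.49 m/s

7755.49


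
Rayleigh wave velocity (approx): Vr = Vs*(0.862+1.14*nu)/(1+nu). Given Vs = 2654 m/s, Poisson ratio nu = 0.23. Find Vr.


Numerator factor = 0.862 + 1.14*0.23 = 1.1242
Denominator = 1 + 0.23 = 1.23
Vr = 2654 * 1.1242 / 1.23 = 2425.71 m/s

2425.71


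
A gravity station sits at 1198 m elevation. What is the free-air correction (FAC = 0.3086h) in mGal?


FAC = 0.3086 * h
= 0.3086 * 1198
= 369.7028 mGal

369.7028


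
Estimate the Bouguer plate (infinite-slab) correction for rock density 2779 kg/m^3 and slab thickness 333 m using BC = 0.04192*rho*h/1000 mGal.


BC = 0.04192 * rho * h / 1000
= 0.04192 * 2779 * 333 / 1000
= 38.7931 mGal

38.7931


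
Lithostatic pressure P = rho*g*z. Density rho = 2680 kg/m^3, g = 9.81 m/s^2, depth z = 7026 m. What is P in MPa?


P = rho * g * z / 1e6
= 2680 * 9.81 * 7026 / 1e6
= 184719160.8 / 1e6
= 184.7192 MPa

184.7192


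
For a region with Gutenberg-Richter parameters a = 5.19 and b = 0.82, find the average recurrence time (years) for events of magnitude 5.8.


log10(N) = 5.19 - 0.82*5.8 = 0.434
N = 10^0.434 = 2.716439
T = 1/N = 1/2.716439 = 0.3681 years

0.3681


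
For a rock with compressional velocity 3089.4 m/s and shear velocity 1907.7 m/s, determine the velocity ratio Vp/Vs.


Vp/Vs = 3089.4 / 1907.7
= 1.6194

1.6194


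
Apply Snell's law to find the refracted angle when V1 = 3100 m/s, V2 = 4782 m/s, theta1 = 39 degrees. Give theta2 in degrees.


sin(theta1) = sin(39 deg) = 0.62932
sin(theta2) = V2/V1 * sin(theta1) = 4782/3100 * 0.62932 = 0.970777
theta2 = arcsin(0.970777) = 76.1145 degrees

76.1145


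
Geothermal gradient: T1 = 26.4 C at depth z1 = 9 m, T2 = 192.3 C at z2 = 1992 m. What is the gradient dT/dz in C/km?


dT = 192.3 - 26.4 = 165.9 C
dz = 1992 - 9 = 1983 m
gradient = dT/dz * 1000 = 165.9/1983 * 1000 = 83.6611 C/km

83.6611


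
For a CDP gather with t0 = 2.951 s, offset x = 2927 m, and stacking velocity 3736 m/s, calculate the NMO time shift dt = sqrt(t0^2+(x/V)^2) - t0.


x/Vnmo = 2927/3736 = 0.783458
(x/Vnmo)^2 = 0.613807
t0^2 = 8.708401
sqrt(8.708401 + 0.613807) = 3.053229
dt = 3.053229 - 2.951 = 0.102229

0.102229


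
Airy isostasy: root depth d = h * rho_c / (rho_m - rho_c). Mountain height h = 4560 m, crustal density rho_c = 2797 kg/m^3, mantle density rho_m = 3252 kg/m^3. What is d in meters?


rho_m - rho_c = 3252 - 2797 = 455
d = 4560 * 2797 / 455
= 12754320 / 455
= 28031.47 m

28031.47


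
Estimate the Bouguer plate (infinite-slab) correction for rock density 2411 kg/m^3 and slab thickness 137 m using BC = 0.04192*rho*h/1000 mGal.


BC = 0.04192 * rho * h / 1000
= 0.04192 * 2411 * 137 / 1000
= 13.8465 mGal

13.8465


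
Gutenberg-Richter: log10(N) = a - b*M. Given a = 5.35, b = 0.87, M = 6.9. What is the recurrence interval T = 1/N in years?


log10(N) = 5.35 - 0.87*6.9 = -0.653
N = 10^-0.653 = 0.222331
T = 1/N = 1/0.222331 = 4.4978 years

4.4978


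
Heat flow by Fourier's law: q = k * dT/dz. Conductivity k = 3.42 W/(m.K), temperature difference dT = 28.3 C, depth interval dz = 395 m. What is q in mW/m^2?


q = k * dT / dz * 1000
= 3.42 * 28.3 / 395 * 1000
= 0.245028 * 1000
= 245.0278 mW/m^2

245.0278


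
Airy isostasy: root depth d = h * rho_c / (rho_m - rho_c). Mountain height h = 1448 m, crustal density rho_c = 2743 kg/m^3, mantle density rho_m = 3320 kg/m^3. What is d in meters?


rho_m - rho_c = 3320 - 2743 = 577
d = 1448 * 2743 / 577
= 3971864 / 577
= 6883.65 m

6883.65


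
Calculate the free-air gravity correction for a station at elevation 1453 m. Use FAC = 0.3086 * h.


FAC = 0.3086 * h
= 0.3086 * 1453
= 448.3958 mGal

448.3958


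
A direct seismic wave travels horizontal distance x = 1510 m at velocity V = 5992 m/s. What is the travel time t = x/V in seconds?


t = x / V
= 1510 / 5992
= 0.252 s

0.252


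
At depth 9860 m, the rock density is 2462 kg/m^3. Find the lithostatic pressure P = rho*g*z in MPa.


P = rho * g * z / 1e6
= 2462 * 9.81 * 9860 / 1e6
= 238140889.2 / 1e6
= 238.1409 MPa

238.1409


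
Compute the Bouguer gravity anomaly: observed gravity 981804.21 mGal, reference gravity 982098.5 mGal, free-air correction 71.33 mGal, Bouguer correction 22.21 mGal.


BA = g_obs - g_ref + FAC - BC
= 981804.21 - 982098.5 + 71.33 - 22.21
= -245.17 mGal

-245.17


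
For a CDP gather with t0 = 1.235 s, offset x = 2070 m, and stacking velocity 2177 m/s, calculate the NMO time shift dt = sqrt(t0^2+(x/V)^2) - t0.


x/Vnmo = 2070/2177 = 0.95085
(x/Vnmo)^2 = 0.904115
t0^2 = 1.525225
sqrt(1.525225 + 0.904115) = 1.558634
dt = 1.558634 - 1.235 = 0.323634

0.323634


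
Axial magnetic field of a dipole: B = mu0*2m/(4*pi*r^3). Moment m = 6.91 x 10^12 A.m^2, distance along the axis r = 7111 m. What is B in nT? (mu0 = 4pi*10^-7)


m = 6.91 x 10^12 = 6910000000000 A.m^2
2m = 13820000000000 A.m^2
r^3 = 7111^3 = 359577108631
B = (4pi*10^-7) * 13820000000000 / (4*pi * 359577108631) * 1e9
= 17366724.189044 / 4518579211496.83 * 1e9
= 3843.4037 nT

3843.4037


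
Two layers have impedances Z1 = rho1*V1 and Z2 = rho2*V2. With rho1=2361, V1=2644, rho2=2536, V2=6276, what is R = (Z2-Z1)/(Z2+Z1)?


Z1 = 2361 * 2644 = 6242484
Z2 = 2536 * 6276 = 15915936
R = (15915936 - 6242484) / (15915936 + 6242484) = 9673452 / 22158420 = 0.4366

0.4366


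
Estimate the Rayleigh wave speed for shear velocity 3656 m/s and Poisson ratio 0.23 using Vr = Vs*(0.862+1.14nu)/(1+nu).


Numerator factor = 0.862 + 1.14*0.23 = 1.1242
Denominator = 1 + 0.23 = 1.23
Vr = 3656 * 1.1242 / 1.23 = 3341.52 m/s

3341.52


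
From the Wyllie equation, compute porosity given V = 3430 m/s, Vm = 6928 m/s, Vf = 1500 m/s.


1/V - 1/Vm = 1/3430 - 1/6928 = 0.0001472
1/Vf - 1/Vm = 1/1500 - 1/6928 = 0.00052232
phi = 0.0001472 / 0.00052232 = 0.2818

0.2818


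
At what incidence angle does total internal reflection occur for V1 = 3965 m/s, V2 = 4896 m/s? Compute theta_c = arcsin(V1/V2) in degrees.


V1/V2 = 3965/4896 = 0.809845
theta_c = arcsin(0.809845) = 54.0808 degrees

54.0808


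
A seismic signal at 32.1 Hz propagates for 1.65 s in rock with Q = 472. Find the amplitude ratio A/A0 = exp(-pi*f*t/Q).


pi*f*t/Q = pi*32.1*1.65/472 = 0.352531
A/A0 = exp(-0.352531) = 0.702907

0.702907


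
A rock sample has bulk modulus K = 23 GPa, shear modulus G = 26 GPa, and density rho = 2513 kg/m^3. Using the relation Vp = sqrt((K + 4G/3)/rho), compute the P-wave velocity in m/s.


First compute the effective modulus:
K + 4G/3 = 23e9 + 4*26e9/3 = 57666666666.67 Pa
Then divide by density:
57666666666.67 / 2513 = 22947340.4961 Pa/(kg/m^3)
Take the square root:
Vp = sqrt(22947340.4961) = 4790.34 m/s

4790.34


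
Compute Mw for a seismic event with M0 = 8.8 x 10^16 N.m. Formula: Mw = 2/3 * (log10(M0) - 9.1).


log10(M0) = log10(8.8 x 10^16) = 16.9445
Mw = 2/3 * (16.9445 - 9.1)
= 2/3 * 7.8445
= 5.23

5.23


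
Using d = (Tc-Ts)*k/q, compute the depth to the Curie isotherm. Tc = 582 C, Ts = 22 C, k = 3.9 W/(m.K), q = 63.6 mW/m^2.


T_Curie - T_surf = 582 - 22 = 560 C
Convert q to W/m^2: 63.6 mW/m^2 = 0.0636 W/m^2
d = 560 * 3.9 / 0.0636 = 34339.62 m

34339.62


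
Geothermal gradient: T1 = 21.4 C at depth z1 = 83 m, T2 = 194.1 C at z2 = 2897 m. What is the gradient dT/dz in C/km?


dT = 194.1 - 21.4 = 172.7 C
dz = 2897 - 83 = 2814 m
gradient = dT/dz * 1000 = 172.7/2814 * 1000 = 61.3717 C/km

61.3717


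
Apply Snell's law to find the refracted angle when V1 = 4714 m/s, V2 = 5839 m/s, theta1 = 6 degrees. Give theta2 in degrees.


sin(theta1) = sin(6 deg) = 0.104528
sin(theta2) = V2/V1 * sin(theta1) = 5839/4714 * 0.104528 = 0.129474
theta2 = arcsin(0.129474) = 7.4392 degrees

7.4392


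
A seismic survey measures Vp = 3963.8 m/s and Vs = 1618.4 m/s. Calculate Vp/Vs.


Vp/Vs = 3963.8 / 1618.4
= 2.4492

2.4492


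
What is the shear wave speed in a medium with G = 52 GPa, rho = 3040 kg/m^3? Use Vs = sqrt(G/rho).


Convert G to Pa: G = 52e9 Pa
Compute G/rho = 52e9 / 3040 = 17105263.1579
Vs = sqrt(17105263.1579) = 4135.85 m/s

4135.85


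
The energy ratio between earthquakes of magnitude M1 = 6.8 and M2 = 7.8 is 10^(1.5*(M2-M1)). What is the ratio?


M2 - M1 = 7.8 - 6.8 = 1.0
1.5 * 1.0 = 1.5
ratio = 10^1.5 = 31.62

31.62


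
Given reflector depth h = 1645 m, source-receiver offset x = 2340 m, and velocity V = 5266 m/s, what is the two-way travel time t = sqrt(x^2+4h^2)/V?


x^2 + 4h^2 = 2340^2 + 4*1645^2 = 5475600 + 10824100 = 16299700
sqrt(16299700) = 4037.2887
t = 4037.2887 / 5266 = 0.7667 s

0.7667


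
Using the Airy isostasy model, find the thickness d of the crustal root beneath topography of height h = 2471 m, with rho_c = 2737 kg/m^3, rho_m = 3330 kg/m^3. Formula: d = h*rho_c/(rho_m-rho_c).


rho_m - rho_c = 3330 - 2737 = 593
d = 2471 * 2737 / 593
= 6763127 / 593
= 11404.94 m

11404.94


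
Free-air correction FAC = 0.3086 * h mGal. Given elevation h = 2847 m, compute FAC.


FAC = 0.3086 * h
= 0.3086 * 2847
= 878.5842 mGal

878.5842


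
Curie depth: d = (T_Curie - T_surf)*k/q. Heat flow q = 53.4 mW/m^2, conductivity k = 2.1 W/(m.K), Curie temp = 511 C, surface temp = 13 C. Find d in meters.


T_Curie - T_surf = 511 - 13 = 498 C
Convert q to W/m^2: 53.4 mW/m^2 = 0.0534 W/m^2
d = 498 * 2.1 / 0.0534 = 19584.27 m

19584.27


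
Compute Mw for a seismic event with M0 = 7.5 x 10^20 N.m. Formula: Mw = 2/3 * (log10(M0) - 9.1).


log10(M0) = log10(7.5 x 10^20) = 20.8751
Mw = 2/3 * (20.8751 - 9.1)
= 2/3 * 11.7751
= 7.85

7.85


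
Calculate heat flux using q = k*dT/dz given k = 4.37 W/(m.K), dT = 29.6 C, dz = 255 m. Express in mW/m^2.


q = k * dT / dz * 1000
= 4.37 * 29.6 / 255 * 1000
= 0.507263 * 1000
= 507.2627 mW/m^2

507.2627


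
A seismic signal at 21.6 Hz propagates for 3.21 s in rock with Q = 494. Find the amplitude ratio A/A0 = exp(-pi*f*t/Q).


pi*f*t/Q = pi*21.6*3.21/494 = 0.440942
A/A0 = exp(-0.440942) = 0.64343

0.64343


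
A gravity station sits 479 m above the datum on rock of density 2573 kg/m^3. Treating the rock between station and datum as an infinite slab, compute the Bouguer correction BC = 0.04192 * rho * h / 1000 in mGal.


BC = 0.04192 * rho * h / 1000
= 0.04192 * 2573 * 479 / 1000
= 51.665 mGal

51.665


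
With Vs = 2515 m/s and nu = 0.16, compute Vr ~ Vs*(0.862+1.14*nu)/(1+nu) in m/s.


Numerator factor = 0.862 + 1.14*0.16 = 1.0444
Denominator = 1 + 0.16 = 1.16
Vr = 2515 * 1.0444 / 1.16 = 2264.37 m/s

2264.37


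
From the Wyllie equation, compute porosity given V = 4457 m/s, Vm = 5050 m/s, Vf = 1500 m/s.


1/V - 1/Vm = 1/4457 - 1/5050 = 2.635e-05
1/Vf - 1/Vm = 1/1500 - 1/5050 = 0.00046865
phi = 2.635e-05 / 0.00046865 = 0.0562

0.0562


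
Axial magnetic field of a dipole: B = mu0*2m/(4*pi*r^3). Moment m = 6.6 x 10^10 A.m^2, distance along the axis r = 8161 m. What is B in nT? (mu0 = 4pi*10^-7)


m = 6.6 x 10^10 = 66000000000 A.m^2
2m = 132000000000 A.m^2
r^3 = 8161^3 = 543538277281
B = (4pi*10^-7) * 132000000000 / (4*pi * 543538277281) * 1e9
= 165876.09211 / 6830303435403.37 * 1e9
= 24.2853 nT

24.2853


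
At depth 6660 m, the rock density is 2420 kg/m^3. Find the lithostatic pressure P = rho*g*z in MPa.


P = rho * g * z / 1e6
= 2420 * 9.81 * 6660 / 1e6
= 158109732.0 / 1e6
= 158.1097 MPa

158.1097


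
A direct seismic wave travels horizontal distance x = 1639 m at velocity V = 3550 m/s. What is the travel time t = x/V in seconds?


t = x / V
= 1639 / 3550
= 0.4617 s

0.4617


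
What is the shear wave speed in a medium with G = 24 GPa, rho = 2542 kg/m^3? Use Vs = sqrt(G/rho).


Convert G to Pa: G = 24e9 Pa
Compute G/rho = 24e9 / 2542 = 9441384.7364
Vs = sqrt(9441384.7364) = 3072.68 m/s

3072.68


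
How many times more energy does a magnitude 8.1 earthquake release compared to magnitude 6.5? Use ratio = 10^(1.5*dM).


M2 - M1 = 8.1 - 6.5 = 1.6
1.5 * 1.6 = 2.4
ratio = 10^2.4 = 251.19

251.19


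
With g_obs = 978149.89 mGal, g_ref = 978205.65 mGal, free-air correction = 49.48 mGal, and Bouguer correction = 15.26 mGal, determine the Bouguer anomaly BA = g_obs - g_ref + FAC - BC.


BA = g_obs - g_ref + FAC - BC
= 978149.89 - 978205.65 + 49.48 - 15.26
= -21.54 mGal

-21.54


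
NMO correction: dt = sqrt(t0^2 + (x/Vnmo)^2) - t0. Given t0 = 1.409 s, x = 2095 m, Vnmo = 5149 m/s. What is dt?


x/Vnmo = 2095/5149 = 0.406875
(x/Vnmo)^2 = 0.165547
t0^2 = 1.985281
sqrt(1.985281 + 0.165547) = 1.46657
dt = 1.46657 - 1.409 = 0.05757

0.05757


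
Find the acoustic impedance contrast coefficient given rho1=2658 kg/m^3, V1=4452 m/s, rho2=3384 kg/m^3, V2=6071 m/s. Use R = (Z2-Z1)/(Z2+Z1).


Z1 = 2658 * 4452 = 11833416
Z2 = 3384 * 6071 = 20544264
R = (20544264 - 11833416) / (20544264 + 11833416) = 8710848 / 32377680 = 0.269

0.269


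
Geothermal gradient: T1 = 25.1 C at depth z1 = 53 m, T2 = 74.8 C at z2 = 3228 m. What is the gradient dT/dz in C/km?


dT = 74.8 - 25.1 = 49.7 C
dz = 3228 - 53 = 3175 m
gradient = dT/dz * 1000 = 49.7/3175 * 1000 = 15.6535 C/km

15.6535


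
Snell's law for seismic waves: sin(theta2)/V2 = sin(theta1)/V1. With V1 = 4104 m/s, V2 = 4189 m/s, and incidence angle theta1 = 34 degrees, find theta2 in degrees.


sin(theta1) = sin(34 deg) = 0.559193
sin(theta2) = V2/V1 * sin(theta1) = 4189/4104 * 0.559193 = 0.570775
theta2 = arcsin(0.570775) = 34.8043 degrees

34.8043


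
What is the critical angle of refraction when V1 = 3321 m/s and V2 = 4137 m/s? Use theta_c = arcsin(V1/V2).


V1/V2 = 3321/4137 = 0.802756
theta_c = arcsin(0.802756) = 53.3941 degrees

53.3941


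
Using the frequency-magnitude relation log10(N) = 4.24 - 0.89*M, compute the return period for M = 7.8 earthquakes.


log10(N) = 4.24 - 0.89*7.8 = -2.702
N = 10^-2.702 = 0.001986
T = 1/N = 1/0.001986 = 503.5006 years

503.5006


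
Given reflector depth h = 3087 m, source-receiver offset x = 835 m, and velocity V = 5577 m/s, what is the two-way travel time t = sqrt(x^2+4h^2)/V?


x^2 + 4h^2 = 835^2 + 4*3087^2 = 697225 + 38118276 = 38815501
sqrt(38815501) = 6230.2087
t = 6230.2087 / 5577 = 1.1171 s

1.1171


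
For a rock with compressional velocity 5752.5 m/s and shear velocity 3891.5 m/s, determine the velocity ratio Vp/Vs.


Vp/Vs = 5752.5 / 3891.5
= 1.4782

1.4782


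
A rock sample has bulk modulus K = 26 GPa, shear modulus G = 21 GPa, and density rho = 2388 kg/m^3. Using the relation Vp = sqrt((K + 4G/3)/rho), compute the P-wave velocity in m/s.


First compute the effective modulus:
K + 4G/3 = 26e9 + 4*21e9/3 = 54000000000.0 Pa
Then divide by density:
54000000000.0 / 2388 = 22613065.3266 Pa/(kg/m^3)
Take the square root:
Vp = sqrt(22613065.3266) = 4755.32 m/s

4755.32


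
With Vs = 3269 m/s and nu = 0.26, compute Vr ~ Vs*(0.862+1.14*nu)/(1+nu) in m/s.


Numerator factor = 0.862 + 1.14*0.26 = 1.1584
Denominator = 1 + 0.26 = 1.26
Vr = 3269 * 1.1584 / 1.26 = 3005.4 m/s

3005.4


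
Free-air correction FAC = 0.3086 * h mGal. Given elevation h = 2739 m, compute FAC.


FAC = 0.3086 * h
= 0.3086 * 2739
= 845.2554 mGal

845.2554


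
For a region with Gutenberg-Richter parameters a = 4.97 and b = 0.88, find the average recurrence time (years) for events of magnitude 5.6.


log10(N) = 4.97 - 0.88*5.6 = 0.042
N = 10^0.042 = 1.101539
T = 1/N = 1/1.101539 = 0.9078 years

0.9078


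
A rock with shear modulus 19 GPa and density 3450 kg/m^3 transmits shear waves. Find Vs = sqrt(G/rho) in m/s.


Convert G to Pa: G = 19e9 Pa
Compute G/rho = 19e9 / 3450 = 5507246.3768
Vs = sqrt(5507246.3768) = 2346.75 m/s

2346.75


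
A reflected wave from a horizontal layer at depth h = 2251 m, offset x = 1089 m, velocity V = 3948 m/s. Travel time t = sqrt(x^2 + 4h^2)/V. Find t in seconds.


x^2 + 4h^2 = 1089^2 + 4*2251^2 = 1185921 + 20268004 = 21453925
sqrt(21453925) = 4631.8382
t = 4631.8382 / 3948 = 1.1732 s

1.1732


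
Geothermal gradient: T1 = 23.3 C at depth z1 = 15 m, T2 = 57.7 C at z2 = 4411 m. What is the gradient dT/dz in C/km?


dT = 57.7 - 23.3 = 34.4 C
dz = 4411 - 15 = 4396 m
gradient = dT/dz * 1000 = 34.4/4396 * 1000 = 7.8253 C/km

7.8253


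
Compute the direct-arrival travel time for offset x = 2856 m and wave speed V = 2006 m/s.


t = x / V
= 2856 / 2006
= 1.4237 s

1.4237


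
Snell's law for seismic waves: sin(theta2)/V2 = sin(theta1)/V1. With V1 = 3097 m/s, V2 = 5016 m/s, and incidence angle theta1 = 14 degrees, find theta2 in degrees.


sin(theta1) = sin(14 deg) = 0.241922
sin(theta2) = V2/V1 * sin(theta1) = 5016/3097 * 0.241922 = 0.391824
theta2 = arcsin(0.391824) = 23.0681 degrees

23.0681


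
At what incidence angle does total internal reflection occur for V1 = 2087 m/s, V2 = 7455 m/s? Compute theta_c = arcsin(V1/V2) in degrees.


V1/V2 = 2087/7455 = 0.279946
theta_c = arcsin(0.279946) = 16.257 degrees

16.257


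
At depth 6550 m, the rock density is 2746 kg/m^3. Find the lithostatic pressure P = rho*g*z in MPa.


P = rho * g * z / 1e6
= 2746 * 9.81 * 6550 / 1e6
= 176445603.0 / 1e6
= 176.4456 MPa

176.4456


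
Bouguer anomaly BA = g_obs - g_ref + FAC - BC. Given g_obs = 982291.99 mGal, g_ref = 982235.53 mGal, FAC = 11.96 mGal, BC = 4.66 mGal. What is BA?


BA = g_obs - g_ref + FAC - BC
= 982291.99 - 982235.53 + 11.96 - 4.66
= 63.76 mGal

63.76


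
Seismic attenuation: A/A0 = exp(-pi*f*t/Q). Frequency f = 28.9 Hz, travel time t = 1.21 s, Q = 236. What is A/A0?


pi*f*t/Q = pi*28.9*1.21/236 = 0.465501
A/A0 = exp(-0.465501) = 0.62782

0.62782


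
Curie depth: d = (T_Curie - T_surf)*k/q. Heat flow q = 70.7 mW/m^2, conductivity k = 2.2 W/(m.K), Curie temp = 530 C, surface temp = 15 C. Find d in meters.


T_Curie - T_surf = 530 - 15 = 515 C
Convert q to W/m^2: 70.7 mW/m^2 = 0.0707 W/m^2
d = 515 * 2.2 / 0.0707 = 16025.46 m

16025.46


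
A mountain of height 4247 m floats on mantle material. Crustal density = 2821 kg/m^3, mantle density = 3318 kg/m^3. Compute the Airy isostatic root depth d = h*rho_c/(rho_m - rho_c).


rho_m - rho_c = 3318 - 2821 = 497
d = 4247 * 2821 / 497
= 11980787 / 497
= 24106.21 m

24106.21


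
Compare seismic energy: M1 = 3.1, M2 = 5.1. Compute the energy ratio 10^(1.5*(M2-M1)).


M2 - M1 = 5.1 - 3.1 = 2.0
1.5 * 2.0 = 3.0
ratio = 10^3.0 = 1000.0

1000.0


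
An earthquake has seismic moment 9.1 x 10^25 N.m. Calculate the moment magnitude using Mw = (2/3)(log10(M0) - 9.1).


log10(M0) = log10(9.1 x 10^25) = 25.959
Mw = 2/3 * (25.959 - 9.1)
= 2/3 * 16.859
= 11.24

11.24


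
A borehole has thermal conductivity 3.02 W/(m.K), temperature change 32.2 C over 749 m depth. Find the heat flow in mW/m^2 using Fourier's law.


q = k * dT / dz * 1000
= 3.02 * 32.2 / 749 * 1000
= 0.129832 * 1000
= 129.8318 mW/m^2

129.8318


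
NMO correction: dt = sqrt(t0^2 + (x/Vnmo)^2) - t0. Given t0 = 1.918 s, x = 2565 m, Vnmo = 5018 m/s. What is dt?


x/Vnmo = 2565/5018 = 0.51116
(x/Vnmo)^2 = 0.261284
t0^2 = 3.678724
sqrt(3.678724 + 0.261284) = 1.984945
dt = 1.984945 - 1.918 = 0.066945

0.066945


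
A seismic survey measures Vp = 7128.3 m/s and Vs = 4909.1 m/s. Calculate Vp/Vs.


Vp/Vs = 7128.3 / 4909.1
= 1.4521

1.4521


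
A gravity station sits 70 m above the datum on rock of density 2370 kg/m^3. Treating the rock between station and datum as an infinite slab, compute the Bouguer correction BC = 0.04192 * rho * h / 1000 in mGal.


BC = 0.04192 * rho * h / 1000
= 0.04192 * 2370 * 70 / 1000
= 6.9545 mGal

6.9545


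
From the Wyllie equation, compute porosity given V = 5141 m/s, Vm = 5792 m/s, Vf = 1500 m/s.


1/V - 1/Vm = 1/5141 - 1/5792 = 2.186e-05
1/Vf - 1/Vm = 1/1500 - 1/5792 = 0.00049401
phi = 2.186e-05 / 0.00049401 = 0.0443

0.0443


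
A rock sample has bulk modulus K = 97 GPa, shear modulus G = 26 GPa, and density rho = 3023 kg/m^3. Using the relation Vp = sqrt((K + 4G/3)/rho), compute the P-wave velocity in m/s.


First compute the effective modulus:
K + 4G/3 = 97e9 + 4*26e9/3 = 131666666666.67 Pa
Then divide by density:
131666666666.67 / 3023 = 43554967.4716 Pa/(kg/m^3)
Take the square root:
Vp = sqrt(43554967.4716) = 6599.62 m/s

6599.62


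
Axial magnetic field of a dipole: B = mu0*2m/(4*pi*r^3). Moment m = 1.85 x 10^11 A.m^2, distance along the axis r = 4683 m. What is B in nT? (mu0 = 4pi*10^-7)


m = 1.85 x 10^11 = 185000000000 A.m^2
2m = 370000000000 A.m^2
r^3 = 4683^3 = 102700479987
B = (4pi*10^-7) * 370000000000 / (4*pi * 102700479987) * 1e9
= 464955.712731 / 1290572293789.22 * 1e9
= 360.271 nT

360.271


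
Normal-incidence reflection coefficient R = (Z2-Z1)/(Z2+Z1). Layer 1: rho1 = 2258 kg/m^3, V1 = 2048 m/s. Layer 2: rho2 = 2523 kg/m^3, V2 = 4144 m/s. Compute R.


Z1 = 2258 * 2048 = 4624384
Z2 = 2523 * 4144 = 10455312
R = (10455312 - 4624384) / (10455312 + 4624384) = 5830928 / 15079696 = 0.3867

0.3867


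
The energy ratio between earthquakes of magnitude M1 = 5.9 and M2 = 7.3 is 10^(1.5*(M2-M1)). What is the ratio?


M2 - M1 = 7.3 - 5.9 = 1.4
1.5 * 1.4 = 2.1
ratio = 10^2.1 = 125.89

125.89


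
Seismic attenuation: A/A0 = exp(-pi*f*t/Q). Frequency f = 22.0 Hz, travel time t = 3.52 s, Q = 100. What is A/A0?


pi*f*t/Q = pi*22.0*3.52/100 = 2.432849
A/A0 = exp(-2.432849) = 0.087786

0.087786


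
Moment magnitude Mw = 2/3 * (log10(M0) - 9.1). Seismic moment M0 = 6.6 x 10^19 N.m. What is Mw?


log10(M0) = log10(6.6 x 10^19) = 19.8195
Mw = 2/3 * (19.8195 - 9.1)
= 2/3 * 10.7195
= 7.15

7.15


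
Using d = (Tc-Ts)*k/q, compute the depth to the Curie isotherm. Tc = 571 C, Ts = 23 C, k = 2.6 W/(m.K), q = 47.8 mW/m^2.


T_Curie - T_surf = 571 - 23 = 548 C
Convert q to W/m^2: 47.8 mW/m^2 = 0.0478 W/m^2
d = 548 * 2.6 / 0.0478 = 29807.53 m

29807.53


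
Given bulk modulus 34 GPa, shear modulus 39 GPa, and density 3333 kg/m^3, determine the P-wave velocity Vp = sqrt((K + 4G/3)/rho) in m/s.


First compute the effective modulus:
K + 4G/3 = 34e9 + 4*39e9/3 = 86000000000.0 Pa
Then divide by density:
86000000000.0 / 3333 = 25802580.258 Pa/(kg/m^3)
Take the square root:
Vp = sqrt(25802580.258) = 5079.62 m/s

5079.62


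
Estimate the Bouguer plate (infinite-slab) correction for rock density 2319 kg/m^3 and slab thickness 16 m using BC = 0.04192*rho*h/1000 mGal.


BC = 0.04192 * rho * h / 1000
= 0.04192 * 2319 * 16 / 1000
= 1.5554 mGal

1.5554


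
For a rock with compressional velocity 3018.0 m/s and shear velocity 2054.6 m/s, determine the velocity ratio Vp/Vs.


Vp/Vs = 3018.0 / 2054.6
= 1.4689

1.4689


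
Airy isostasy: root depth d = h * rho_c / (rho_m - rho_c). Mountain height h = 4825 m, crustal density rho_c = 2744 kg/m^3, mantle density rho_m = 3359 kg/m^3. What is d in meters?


rho_m - rho_c = 3359 - 2744 = 615
d = 4825 * 2744 / 615
= 13239800 / 615
= 21528.13 m

21528.13


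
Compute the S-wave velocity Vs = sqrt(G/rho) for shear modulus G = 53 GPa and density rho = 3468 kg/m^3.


Convert G to Pa: G = 53e9 Pa
Compute G/rho = 53e9 / 3468 = 15282583.6217
Vs = sqrt(15282583.6217) = 3909.29 m/s

3909.29


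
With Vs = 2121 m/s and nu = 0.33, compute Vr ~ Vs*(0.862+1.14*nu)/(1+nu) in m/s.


Numerator factor = 0.862 + 1.14*0.33 = 1.2382
Denominator = 1 + 0.33 = 1.33
Vr = 2121 * 1.2382 / 1.33 = 1974.6 m/s

1974.6


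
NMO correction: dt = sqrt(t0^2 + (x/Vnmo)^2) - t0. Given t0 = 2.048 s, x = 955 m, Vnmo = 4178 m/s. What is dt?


x/Vnmo = 955/4178 = 0.228578
(x/Vnmo)^2 = 0.052248
t0^2 = 4.194304
sqrt(4.194304 + 0.052248) = 2.060716
dt = 2.060716 - 2.048 = 0.012716

0.012716


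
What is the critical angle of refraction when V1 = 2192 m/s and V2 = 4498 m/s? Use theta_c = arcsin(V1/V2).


V1/V2 = 2192/4498 = 0.487328
theta_c = arcsin(0.487328) = 29.1651 degrees

29.1651


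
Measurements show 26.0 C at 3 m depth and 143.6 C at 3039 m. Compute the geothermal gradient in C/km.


dT = 143.6 - 26.0 = 117.6 C
dz = 3039 - 3 = 3036 m
gradient = dT/dz * 1000 = 117.6/3036 * 1000 = 38.7352 C/km

38.7352


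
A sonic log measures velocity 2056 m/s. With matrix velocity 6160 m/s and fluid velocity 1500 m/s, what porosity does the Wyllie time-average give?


1/V - 1/Vm = 1/2056 - 1/6160 = 0.00032404
1/Vf - 1/Vm = 1/1500 - 1/6160 = 0.00050433
phi = 0.00032404 / 0.00050433 = 0.6425

0.6425


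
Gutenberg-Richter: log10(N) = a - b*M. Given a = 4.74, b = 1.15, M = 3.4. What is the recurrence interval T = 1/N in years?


log10(N) = 4.74 - 1.15*3.4 = 0.83
N = 10^0.83 = 6.76083
T = 1/N = 1/6.76083 = 0.1479 years

0.1479


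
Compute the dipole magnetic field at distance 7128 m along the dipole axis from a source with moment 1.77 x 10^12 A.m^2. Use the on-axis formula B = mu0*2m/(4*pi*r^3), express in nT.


m = 1.77 x 10^12 = 1770000000000 A.m^2
2m = 3540000000000 A.m^2
r^3 = 7128^3 = 362162161152
B = (4pi*10^-7) * 3540000000000 / (4*pi * 362162161152) * 1e9
= 4448495.197483 / 4551063939533.3 * 1e9
= 977.4627 nT

977.4627


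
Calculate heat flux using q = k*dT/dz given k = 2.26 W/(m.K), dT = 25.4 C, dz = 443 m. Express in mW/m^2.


q = k * dT / dz * 1000
= 2.26 * 25.4 / 443 * 1000
= 0.12958 * 1000
= 129.5801 mW/m^2

129.5801


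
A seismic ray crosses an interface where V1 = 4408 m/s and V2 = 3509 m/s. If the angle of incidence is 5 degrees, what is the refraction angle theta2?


sin(theta1) = sin(5 deg) = 0.087156
sin(theta2) = V2/V1 * sin(theta1) = 3509/4408 * 0.087156 = 0.069381
theta2 = arcsin(0.069381) = 3.9784 degrees

3.9784


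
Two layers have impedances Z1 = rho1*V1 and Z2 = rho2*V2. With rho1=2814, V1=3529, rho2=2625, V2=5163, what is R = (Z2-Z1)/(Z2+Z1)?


Z1 = 2814 * 3529 = 9930606
Z2 = 2625 * 5163 = 13552875
R = (13552875 - 9930606) / (13552875 + 9930606) = 3622269 / 23483481 = 0.1542

0.1542


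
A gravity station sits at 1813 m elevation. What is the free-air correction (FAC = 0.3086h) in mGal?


FAC = 0.3086 * h
= 0.3086 * 1813
= 559.4918 mGal

559.4918


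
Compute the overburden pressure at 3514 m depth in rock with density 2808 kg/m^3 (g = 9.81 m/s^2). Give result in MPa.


P = rho * g * z / 1e6
= 2808 * 9.81 * 3514 / 1e6
= 96798330.72 / 1e6
= 96.7983 MPa

96.7983


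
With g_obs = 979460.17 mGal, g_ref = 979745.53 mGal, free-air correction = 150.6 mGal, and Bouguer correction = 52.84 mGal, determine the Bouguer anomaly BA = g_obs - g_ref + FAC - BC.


BA = g_obs - g_ref + FAC - BC
= 979460.17 - 979745.53 + 150.6 - 52.84
= -187.6 mGal

-187.6


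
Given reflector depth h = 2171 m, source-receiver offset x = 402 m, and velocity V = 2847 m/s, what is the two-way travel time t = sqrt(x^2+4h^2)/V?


x^2 + 4h^2 = 402^2 + 4*2171^2 = 161604 + 18852964 = 19014568
sqrt(19014568) = 4360.5697
t = 4360.5697 / 2847 = 1.5316 s

1.5316


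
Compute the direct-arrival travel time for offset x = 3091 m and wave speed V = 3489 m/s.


t = x / V
= 3091 / 3489
= 0.8859 s

0.8859


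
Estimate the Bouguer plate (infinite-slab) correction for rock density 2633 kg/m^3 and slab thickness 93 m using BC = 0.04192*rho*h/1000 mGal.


BC = 0.04192 * rho * h / 1000
= 0.04192 * 2633 * 93 / 1000
= 10.2649 mGal

10.2649
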